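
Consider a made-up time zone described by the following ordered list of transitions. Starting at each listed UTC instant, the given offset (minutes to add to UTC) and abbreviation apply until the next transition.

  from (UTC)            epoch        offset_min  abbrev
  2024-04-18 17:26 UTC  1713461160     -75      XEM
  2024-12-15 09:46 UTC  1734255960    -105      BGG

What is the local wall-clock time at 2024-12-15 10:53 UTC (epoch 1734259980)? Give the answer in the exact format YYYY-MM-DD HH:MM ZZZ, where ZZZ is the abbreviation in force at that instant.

2024-12-15 09:08 BGG

Query: 2024-12-15 10:53 UTC
Rule 2/2 (BGG, -01:45): 2024-12-15 09:46 UTC ≤ query < +∞
10·60 + 53 - 105 = 548 min
548 = 0·1440 + 548; 548 = 9·60 + 8 → 09:08, same day
→ 2024-12-15 09:08 BGG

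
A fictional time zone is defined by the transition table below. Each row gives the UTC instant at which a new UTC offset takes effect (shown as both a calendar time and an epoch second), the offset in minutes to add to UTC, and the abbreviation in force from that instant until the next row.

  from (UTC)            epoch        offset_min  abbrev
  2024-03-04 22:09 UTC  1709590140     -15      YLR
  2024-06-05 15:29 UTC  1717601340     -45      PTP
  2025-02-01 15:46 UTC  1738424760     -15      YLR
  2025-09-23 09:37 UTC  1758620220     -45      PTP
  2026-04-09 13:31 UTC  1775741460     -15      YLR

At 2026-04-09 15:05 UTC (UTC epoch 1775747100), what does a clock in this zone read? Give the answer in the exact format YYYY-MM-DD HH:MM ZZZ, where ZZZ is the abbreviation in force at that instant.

Query: 2026-04-09 15:05 UTC
Rule 5/5 (YLR, -00:15): 2026-04-09 13:31 UTC ≤ query < +∞
15·60 + 5 - 15 = 890 min
890 = 0·1440 + 890; 890 = 14·60 + 50 → 14:50, same day
→ 2026-04-09 14:50 YLR

2026-04-09 14:50 YLR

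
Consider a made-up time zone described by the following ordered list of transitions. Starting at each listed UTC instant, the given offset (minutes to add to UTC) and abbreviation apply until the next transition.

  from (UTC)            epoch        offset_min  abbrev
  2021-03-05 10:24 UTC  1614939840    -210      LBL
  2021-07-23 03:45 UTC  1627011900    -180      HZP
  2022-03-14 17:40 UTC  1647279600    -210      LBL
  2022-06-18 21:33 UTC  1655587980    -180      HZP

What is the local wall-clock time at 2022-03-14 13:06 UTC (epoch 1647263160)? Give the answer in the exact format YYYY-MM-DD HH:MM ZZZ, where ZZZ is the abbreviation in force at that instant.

Query: 2022-03-14 13:06 UTC
Rule 2/4 (HZP, -03:00): 2021-07-23 03:45 UTC ≤ query < 2022-03-14 17:40 UTC
13·60 + 6 - 180 = 606 min
606 = 0·1440 + 606; 606 = 10·60 + 6 → 10:06, same day
→ 2022-03-14 10:06 HZP

2022-03-14 10:06 HZP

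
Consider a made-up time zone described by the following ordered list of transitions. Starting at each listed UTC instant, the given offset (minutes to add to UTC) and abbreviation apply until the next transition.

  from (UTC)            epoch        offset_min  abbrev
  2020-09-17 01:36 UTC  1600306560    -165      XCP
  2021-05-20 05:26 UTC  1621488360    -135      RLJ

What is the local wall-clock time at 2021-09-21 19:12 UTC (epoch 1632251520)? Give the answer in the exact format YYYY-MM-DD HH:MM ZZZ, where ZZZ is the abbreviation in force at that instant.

Query: 2021-09-21 19:12 UTC
Rule 2/2 (RLJ, -02:15): 2021-05-20 05:26 UTC ≤ query < +∞
19·60 + 12 - 135 = 1017 min
1017 = 0·1440 + 1017; 1017 = 16·60 + 57 → 16:57, same day
→ 2021-09-21 16:57 RLJ

2021-09-21 16:57 RLJ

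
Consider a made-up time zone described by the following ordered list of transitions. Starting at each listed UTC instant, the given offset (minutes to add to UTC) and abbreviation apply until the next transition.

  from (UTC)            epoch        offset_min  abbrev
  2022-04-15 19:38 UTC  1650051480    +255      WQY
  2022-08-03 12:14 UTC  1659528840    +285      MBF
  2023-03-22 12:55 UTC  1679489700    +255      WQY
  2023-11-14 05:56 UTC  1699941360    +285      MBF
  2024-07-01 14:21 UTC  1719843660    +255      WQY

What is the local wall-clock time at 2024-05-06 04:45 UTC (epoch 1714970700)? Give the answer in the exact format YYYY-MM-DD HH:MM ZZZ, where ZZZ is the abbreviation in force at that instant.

2024-05-06 09:30 MBF

Query: 2024-05-06 04:45 UTC
Rule 4/5 (MBF, +04:45): 2023-11-14 05:56 UTC ≤ query < 2024-07-01 14:21 UTC
4·60 + 45 + 285 = 570 min
570 = 0·1440 + 570; 570 = 9·60 + 30 → 09:30, same day
→ 2024-05-06 09:30 MBF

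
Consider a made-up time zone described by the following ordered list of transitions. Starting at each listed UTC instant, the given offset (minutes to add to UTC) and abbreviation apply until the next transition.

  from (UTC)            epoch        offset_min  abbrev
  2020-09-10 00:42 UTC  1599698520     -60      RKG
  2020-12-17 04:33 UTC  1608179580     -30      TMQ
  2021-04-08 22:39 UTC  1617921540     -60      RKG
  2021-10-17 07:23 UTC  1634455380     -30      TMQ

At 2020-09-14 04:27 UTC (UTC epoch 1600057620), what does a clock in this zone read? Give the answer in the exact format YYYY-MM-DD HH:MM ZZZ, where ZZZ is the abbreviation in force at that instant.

Query: 2020-09-14 04:27 UTC
Rule 1/4 (RKG, -01:00): 2020-09-10 00:42 UTC ≤ query < 2020-12-17 04:33 UTC
4·60 + 27 - 60 = 207 min
207 = 0·1440 + 207; 207 = 3·60 + 27 → 03:27, same day
→ 2020-09-14 03:27 RKG

2020-09-14 03:27 RKG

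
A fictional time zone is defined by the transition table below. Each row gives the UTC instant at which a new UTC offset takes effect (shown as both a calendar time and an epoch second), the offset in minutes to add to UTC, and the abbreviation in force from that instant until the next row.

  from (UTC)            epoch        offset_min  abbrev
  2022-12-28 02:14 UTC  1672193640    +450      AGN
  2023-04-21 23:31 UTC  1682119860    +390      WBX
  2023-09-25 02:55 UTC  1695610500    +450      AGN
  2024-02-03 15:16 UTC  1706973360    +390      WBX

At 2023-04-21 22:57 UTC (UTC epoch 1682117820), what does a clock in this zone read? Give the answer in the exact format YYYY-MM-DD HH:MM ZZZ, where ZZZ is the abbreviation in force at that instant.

2023-04-22 06:27 AGN

Query: 2023-04-21 22:57 UTC
Rule 1/4 (AGN, +07:30): 2022-12-28 02:14 UTC ≤ query < 2023-04-21 23:31 UTC
22·60 + 57 + 450 = 1827 min
1827 = 1·1440 + 387; 387 = 6·60 + 27 → 06:27, 2023-04-21 + 1 day = 2023-04-22
→ 2023-04-22 06:27 AGN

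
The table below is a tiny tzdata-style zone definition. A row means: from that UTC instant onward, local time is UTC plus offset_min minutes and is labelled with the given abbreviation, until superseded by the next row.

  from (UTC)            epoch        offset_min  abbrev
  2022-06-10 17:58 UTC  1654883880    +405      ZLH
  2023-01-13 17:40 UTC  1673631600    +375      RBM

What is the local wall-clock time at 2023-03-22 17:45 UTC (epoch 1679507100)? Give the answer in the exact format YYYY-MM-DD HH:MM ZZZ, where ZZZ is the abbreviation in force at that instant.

Query: 2023-03-22 17:45 UTC
Rule 2/2 (RBM, +06:15): 2023-01-13 17:40 UTC ≤ query < +∞
17·60 + 45 + 375 = 1440 min
1440 = 1·1440 + 0; 0 = 0·60 + 0 → 00:00, 2023-03-22 + 1 day = 2023-03-23
→ 2023-03-23 00:00 RBM

2023-03-23 00:00 RBM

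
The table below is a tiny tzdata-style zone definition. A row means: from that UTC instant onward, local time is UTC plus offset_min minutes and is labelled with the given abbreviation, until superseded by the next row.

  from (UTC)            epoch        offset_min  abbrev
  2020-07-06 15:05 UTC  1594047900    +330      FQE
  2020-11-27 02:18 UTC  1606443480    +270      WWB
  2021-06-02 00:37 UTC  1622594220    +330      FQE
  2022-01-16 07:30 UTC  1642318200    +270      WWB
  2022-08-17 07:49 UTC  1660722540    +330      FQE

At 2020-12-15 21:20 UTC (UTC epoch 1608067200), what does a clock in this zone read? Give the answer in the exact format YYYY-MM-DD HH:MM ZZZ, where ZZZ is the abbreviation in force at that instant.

2020-12-16 01:50 WWB

Query: 2020-12-15 21:20 UTC
Rule 2/5 (WWB, +04:30): 2020-11-27 02:18 UTC ≤ query < 2021-06-02 00:37 UTC
21·60 + 20 + 270 = 1550 min
1550 = 1·1440 + 110; 110 = 1·60 + 50 → 01:50, 2020-12-15 + 1 day = 2020-12-16
→ 2020-12-16 01:50 WWB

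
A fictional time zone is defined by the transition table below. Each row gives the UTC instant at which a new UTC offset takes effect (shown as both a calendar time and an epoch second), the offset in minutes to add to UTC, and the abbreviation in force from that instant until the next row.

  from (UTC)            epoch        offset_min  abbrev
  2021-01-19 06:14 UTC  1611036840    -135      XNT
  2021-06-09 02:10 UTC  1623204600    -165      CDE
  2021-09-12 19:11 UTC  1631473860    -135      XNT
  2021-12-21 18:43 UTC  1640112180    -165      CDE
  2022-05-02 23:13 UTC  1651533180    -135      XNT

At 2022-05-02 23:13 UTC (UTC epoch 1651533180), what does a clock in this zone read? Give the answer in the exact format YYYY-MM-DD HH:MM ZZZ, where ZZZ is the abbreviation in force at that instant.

2022-05-02 20:58 XNT

Query: 2022-05-02 23:13 UTC
Rule 5/5 (XNT, -02:15): 2022-05-02 23:13 UTC ≤ query < +∞
23·60 + 13 - 135 = 1258 min
1258 = 0·1440 + 1258; 1258 = 20·60 + 58 → 20:58, same day
→ 2022-05-02 20:58 XNT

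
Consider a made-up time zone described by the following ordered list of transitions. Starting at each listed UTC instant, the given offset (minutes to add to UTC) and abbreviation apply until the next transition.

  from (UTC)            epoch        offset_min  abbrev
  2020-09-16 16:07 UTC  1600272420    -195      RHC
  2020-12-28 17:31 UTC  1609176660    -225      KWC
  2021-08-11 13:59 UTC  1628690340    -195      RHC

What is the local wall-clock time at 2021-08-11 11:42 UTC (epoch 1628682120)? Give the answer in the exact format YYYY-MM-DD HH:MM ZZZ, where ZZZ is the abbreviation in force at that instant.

Query: 2021-08-11 11:42 UTC
Rule 2/3 (KWC, -03:45): 2020-12-28 17:31 UTC ≤ query < 2021-08-11 13:59 UTC
11·60 + 42 - 225 = 477 min
477 = 0·1440 + 477; 477 = 7·60 + 57 → 07:57, same day
→ 2021-08-11 07:57 KWC

2021-08-11 07:57 KWC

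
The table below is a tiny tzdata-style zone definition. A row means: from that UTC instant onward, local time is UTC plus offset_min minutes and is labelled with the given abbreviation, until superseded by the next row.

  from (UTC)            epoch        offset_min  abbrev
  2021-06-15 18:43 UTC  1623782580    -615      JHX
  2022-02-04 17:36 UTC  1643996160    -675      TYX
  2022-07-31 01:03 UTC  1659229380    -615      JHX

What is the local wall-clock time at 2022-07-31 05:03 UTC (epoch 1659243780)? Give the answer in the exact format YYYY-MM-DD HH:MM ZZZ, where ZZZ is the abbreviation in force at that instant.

2022-07-30 18:48 JHX

Query: 2022-07-31 05:03 UTC
Rule 3/3 (JHX, -10:15): 2022-07-31 01:03 UTC ≤ query < +∞
5·60 + 3 - 615 = -312 min
-312 = -1·1440 + 1128; 1128 = 18·60 + 48 → 18:48, 2022-07-31 - 1 day = 2022-07-30
→ 2022-07-30 18:48 JHX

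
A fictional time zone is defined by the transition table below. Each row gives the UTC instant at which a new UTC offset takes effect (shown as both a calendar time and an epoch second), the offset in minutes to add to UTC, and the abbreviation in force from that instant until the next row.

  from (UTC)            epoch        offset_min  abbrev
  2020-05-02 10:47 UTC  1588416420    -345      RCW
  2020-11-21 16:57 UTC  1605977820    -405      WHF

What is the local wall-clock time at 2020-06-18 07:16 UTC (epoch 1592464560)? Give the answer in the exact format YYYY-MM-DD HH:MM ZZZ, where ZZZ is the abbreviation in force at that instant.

2020-06-18 01:31 RCW

Query: 2020-06-18 07:16 UTC
Rule 1/2 (RCW, -05:45): 2020-05-02 10:47 UTC ≤ query < 2020-11-21 16:57 UTC
7·60 + 16 - 345 = 91 min
91 = 0·1440 + 91; 91 = 1·60 + 31 → 01:31, same day
→ 2020-06-18 01:31 RCW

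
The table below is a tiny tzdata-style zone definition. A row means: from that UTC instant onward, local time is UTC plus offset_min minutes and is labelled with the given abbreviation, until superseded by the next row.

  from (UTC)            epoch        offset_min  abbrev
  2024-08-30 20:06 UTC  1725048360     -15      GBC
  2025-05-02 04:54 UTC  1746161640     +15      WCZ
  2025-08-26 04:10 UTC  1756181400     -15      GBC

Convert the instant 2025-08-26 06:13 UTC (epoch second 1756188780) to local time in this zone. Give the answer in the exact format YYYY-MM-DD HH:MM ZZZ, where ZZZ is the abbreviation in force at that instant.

2025-08-26 05:58 GBC

Query: 2025-08-26 06:13 UTC
Rule 3/3 (GBC, -00:15): 2025-08-26 04:10 UTC ≤ query < +∞
6·60 + 13 - 15 = 358 min
358 = 0·1440 + 358; 358 = 5·60 + 58 → 05:58, same day
→ 2025-08-26 05:58 GBC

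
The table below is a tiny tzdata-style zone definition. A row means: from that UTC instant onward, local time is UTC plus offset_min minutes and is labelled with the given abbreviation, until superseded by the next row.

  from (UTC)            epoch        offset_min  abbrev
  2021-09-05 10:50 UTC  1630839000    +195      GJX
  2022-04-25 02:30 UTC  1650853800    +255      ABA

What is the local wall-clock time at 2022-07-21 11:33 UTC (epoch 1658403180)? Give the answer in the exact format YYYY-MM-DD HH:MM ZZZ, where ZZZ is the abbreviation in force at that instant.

Query: 2022-07-21 11:33 UTC
Rule 2/2 (ABA, +04:15): 2022-04-25 02:30 UTC ≤ query < +∞
11·60 + 33 + 255 = 948 min
948 = 0·1440 + 948; 948 = 15·60 + 48 → 15:48, same day
→ 2022-07-21 15:48 ABA

2022-07-21 15:48 ABA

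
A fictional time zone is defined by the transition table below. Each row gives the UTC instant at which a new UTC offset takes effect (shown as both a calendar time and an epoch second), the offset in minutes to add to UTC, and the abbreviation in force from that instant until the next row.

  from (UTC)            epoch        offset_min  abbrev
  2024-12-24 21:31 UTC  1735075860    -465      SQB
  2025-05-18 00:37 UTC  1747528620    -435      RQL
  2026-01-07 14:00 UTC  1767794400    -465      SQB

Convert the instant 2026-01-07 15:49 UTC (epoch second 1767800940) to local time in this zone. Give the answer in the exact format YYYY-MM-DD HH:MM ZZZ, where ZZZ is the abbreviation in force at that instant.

2026-01-07 08:04 SQB

Query: 2026-01-07 15:49 UTC
Rule 3/3 (SQB, -07:45): 2026-01-07 14:00 UTC ≤ query < +∞
15·60 + 49 - 465 = 484 min
484 = 0·1440 + 484; 484 = 8·60 + 4 → 08:04, same day
→ 2026-01-07 08:04 SQB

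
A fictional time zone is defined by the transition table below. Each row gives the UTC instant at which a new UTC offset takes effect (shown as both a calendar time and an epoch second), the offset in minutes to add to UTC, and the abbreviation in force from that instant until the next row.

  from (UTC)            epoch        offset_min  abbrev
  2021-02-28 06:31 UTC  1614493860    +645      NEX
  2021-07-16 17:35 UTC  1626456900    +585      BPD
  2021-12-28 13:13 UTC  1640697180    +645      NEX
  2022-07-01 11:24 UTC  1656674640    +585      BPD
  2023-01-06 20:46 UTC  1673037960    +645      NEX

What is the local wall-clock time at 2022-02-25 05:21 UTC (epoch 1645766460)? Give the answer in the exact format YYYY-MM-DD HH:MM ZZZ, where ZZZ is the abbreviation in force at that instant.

2022-02-25 16:06 NEX

Query: 2022-02-25 05:21 UTC
Rule 3/5 (NEX, +10:45): 2021-12-28 13:13 UTC ≤ query < 2022-07-01 11:24 UTC
5·60 + 21 + 645 = 966 min
966 = 0·1440 + 966; 966 = 16·60 + 6 → 16:06, same day
→ 2022-02-25 16:06 NEX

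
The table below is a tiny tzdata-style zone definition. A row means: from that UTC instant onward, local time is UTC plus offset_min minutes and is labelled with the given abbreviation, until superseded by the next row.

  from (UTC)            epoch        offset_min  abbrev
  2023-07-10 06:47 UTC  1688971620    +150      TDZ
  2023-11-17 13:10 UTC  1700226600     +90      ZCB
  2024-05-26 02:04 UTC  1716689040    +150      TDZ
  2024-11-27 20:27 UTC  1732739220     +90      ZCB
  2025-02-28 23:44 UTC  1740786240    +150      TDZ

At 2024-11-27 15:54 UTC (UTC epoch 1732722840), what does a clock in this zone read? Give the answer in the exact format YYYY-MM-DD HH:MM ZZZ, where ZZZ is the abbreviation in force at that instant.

2024-11-27 18:24 TDZ

Query: 2024-11-27 15:54 UTC
Rule 3/5 (TDZ, +02:30): 2024-05-26 02:04 UTC ≤ query < 2024-11-27 20:27 UTC
15·60 + 54 + 150 = 1104 min
1104 = 0·1440 + 1104; 1104 = 18·60 + 24 → 18:24, same day
→ 2024-11-27 18:24 TDZ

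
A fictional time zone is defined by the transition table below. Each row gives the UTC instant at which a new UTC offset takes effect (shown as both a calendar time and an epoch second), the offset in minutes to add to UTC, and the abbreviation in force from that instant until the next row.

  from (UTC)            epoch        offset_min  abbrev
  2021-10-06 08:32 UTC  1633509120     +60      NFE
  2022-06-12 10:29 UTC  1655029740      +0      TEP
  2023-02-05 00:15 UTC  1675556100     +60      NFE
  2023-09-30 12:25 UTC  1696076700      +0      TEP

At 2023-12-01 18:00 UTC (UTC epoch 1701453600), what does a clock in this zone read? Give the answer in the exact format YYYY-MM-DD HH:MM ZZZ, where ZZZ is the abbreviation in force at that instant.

Query: 2023-12-01 18:00 UTC
Rule 4/4 (TEP, +00:00): 2023-09-30 12:25 UTC ≤ query < +∞
18·60 + 0 + 0 = 1080 min
1080 = 0·1440 + 1080; 1080 = 18·60 + 0 → 18:00, same day
→ 2023-12-01 18:00 TEP

2023-12-01 18:00 TEP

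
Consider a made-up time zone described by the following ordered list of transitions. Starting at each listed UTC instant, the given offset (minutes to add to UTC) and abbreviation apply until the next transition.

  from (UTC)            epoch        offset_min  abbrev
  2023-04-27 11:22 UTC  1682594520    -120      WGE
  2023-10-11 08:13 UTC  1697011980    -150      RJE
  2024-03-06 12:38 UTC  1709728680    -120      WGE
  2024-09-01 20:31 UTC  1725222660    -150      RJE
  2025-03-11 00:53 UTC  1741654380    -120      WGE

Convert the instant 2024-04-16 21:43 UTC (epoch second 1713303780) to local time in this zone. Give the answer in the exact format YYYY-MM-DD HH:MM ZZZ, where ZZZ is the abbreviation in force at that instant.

2024-04-16 19:43 WGE

Query: 2024-04-16 21:43 UTC
Rule 3/5 (WGE, -02:00): 2024-03-06 12:38 UTC ≤ query < 2024-09-01 20:31 UTC
21·60 + 43 - 120 = 1183 min
1183 = 0·1440 + 1183; 1183 = 19·60 + 43 → 19:43, same day
→ 2024-04-16 19:43 WGE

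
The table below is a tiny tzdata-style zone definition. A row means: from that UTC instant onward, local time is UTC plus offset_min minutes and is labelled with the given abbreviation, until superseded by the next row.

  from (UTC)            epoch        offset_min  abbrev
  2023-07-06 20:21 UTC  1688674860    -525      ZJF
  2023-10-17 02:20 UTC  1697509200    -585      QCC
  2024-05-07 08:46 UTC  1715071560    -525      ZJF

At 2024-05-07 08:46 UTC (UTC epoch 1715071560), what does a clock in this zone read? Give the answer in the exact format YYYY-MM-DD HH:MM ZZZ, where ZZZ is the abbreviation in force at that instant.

2024-05-07 00:01 ZJF

Query: 2024-05-07 08:46 UTC
Rule 3/3 (ZJF, -08:45): 2024-05-07 08:46 UTC ≤ query < +∞
8·60 + 46 - 525 = 1 min
1 = 0·1440 + 1; 1 = 0·60 + 1 → 00:01, same day
→ 2024-05-07 00:01 ZJF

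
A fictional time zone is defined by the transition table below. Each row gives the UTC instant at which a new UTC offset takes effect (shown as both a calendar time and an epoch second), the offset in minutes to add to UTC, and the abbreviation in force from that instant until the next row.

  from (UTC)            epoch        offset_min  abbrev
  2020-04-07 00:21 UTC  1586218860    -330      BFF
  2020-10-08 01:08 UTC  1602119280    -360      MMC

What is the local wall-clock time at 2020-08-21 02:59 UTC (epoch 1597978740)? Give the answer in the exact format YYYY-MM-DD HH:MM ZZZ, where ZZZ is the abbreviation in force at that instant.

Query: 2020-08-21 02:59 UTC
Rule 1/2 (BFF, -05:30): 2020-04-07 00:21 UTC ≤ query < 2020-10-08 01:08 UTC
2·60 + 59 - 330 = -151 min
-151 = -1·1440 + 1289; 1289 = 21·60 + 29 → 21:29, 2020-08-21 - 1 day = 2020-08-20
→ 2020-08-20 21:29 BFF

2020-08-20 21:29 BFF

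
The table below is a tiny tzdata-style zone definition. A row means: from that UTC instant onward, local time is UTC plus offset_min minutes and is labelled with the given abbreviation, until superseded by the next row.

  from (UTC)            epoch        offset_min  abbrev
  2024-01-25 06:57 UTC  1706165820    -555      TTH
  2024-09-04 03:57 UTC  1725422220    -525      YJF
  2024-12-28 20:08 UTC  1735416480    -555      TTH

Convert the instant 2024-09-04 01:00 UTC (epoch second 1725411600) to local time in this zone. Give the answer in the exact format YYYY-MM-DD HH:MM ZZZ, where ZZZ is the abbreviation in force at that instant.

2024-09-03 15:45 TTH

Query: 2024-09-04 01:00 UTC
Rule 1/3 (TTH, -09:15): 2024-01-25 06:57 UTC ≤ query < 2024-09-04 03:57 UTC
1·60 + 0 - 555 = -495 min
-495 = -1·1440 + 945; 945 = 15·60 + 45 → 15:45, 2024-09-04 - 1 day = 2024-09-03
→ 2024-09-03 15:45 TTH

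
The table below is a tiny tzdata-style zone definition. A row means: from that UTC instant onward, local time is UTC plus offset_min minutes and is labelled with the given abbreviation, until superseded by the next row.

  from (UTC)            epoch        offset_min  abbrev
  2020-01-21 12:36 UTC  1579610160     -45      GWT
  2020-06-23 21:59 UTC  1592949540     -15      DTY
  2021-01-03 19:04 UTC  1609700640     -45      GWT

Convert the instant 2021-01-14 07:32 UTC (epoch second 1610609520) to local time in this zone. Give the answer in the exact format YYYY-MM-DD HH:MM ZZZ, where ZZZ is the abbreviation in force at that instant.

2021-01-14 06:47 GWT

Query: 2021-01-14 07:32 UTC
Rule 3/3 (GWT, -00:45): 2021-01-03 19:04 UTC ≤ query < +∞
7·60 + 32 - 45 = 407 min
407 = 0·1440 + 407; 407 = 6·60 + 47 → 06:47, same day
→ 2021-01-14 06:47 GWT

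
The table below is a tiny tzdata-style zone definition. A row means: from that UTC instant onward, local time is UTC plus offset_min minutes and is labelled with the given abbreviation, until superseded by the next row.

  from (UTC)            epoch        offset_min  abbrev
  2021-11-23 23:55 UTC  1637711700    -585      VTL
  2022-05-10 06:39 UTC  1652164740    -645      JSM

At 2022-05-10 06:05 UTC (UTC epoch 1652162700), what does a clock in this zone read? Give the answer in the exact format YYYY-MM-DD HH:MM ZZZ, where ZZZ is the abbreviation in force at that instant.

2022-05-09 20:20 VTL

Query: 2022-05-10 06:05 UTC
Rule 1/2 (VTL, -09:45): 2021-11-23 23:55 UTC ≤ query < 2022-05-10 06:39 UTC
6·60 + 5 - 585 = -220 min
-220 = -1·1440 + 1220; 1220 = 20·60 + 20 → 20:20, 2022-05-10 - 1 day = 2022-05-09
→ 2022-05-09 20:20 VTL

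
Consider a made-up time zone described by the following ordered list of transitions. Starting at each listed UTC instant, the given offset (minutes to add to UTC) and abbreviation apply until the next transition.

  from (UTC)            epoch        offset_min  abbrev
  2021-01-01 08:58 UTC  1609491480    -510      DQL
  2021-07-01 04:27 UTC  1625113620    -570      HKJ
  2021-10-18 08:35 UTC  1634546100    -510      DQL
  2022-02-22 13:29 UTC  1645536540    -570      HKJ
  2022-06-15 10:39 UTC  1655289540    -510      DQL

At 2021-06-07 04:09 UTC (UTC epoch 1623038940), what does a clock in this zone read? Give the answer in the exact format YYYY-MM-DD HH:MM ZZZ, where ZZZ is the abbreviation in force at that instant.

Query: 2021-06-07 04:09 UTC
Rule 1/5 (DQL, -08:30): 2021-01-01 08:58 UTC ≤ query < 2021-07-01 04:27 UTC
4·60 + 9 - 510 = -261 min
-261 = -1·1440 + 1179; 1179 = 19·60 + 39 → 19:39, 2021-06-07 - 1 day = 2021-06-06
→ 2021-06-06 19:39 DQL

2021-06-06 19:39 DQL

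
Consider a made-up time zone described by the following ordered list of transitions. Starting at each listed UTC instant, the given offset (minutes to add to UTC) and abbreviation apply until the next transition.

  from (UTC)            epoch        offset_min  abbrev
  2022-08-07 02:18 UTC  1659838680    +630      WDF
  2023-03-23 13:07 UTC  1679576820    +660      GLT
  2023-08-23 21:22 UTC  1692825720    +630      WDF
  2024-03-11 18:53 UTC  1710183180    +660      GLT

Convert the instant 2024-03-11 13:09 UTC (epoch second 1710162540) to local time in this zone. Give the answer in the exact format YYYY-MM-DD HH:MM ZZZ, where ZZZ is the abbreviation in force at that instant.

2024-03-11 23:39 WDF

Query: 2024-03-11 13:09 UTC
Rule 3/4 (WDF, +10:30): 2023-08-23 21:22 UTC ≤ query < 2024-03-11 18:53 UTC
13·60 + 9 + 630 = 1419 min
1419 = 0·1440 + 1419; 1419 = 23·60 + 39 → 23:39, same day
→ 2024-03-11 23:39 WDF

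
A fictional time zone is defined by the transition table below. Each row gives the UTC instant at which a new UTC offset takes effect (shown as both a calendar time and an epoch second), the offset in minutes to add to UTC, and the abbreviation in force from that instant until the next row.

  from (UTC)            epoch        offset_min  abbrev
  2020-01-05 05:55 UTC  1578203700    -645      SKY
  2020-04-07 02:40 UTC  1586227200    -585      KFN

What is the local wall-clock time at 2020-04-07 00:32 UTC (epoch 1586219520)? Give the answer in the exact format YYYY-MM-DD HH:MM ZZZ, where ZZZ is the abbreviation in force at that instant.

2020-04-06 13:47 SKY

Query: 2020-04-07 00:32 UTC
Rule 1/2 (SKY, -10:45): 2020-01-05 05:55 UTC ≤ query < 2020-04-07 02:40 UTC
0·60 + 32 - 645 = -613 min
-613 = -1·1440 + 827; 827 = 13·60 + 47 → 13:47, 2020-04-07 - 1 day = 2020-04-06
→ 2020-04-06 13:47 SKY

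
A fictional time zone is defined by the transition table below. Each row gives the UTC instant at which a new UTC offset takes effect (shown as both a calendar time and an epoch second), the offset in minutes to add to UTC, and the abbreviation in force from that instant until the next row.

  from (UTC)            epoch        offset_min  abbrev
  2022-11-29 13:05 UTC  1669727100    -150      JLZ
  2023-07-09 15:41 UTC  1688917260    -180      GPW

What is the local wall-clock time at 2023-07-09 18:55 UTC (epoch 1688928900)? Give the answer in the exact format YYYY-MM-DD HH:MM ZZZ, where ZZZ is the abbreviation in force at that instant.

Query: 2023-07-09 18:55 UTC
Rule 2/2 (GPW, -03:00): 2023-07-09 15:41 UTC ≤ query < +∞
18·60 + 55 - 180 = 955 min
955 = 0·1440 + 955; 955 = 15·60 + 55 → 15:55, same day
→ 2023-07-09 15:55 GPW

2023-07-09 15:55 GPW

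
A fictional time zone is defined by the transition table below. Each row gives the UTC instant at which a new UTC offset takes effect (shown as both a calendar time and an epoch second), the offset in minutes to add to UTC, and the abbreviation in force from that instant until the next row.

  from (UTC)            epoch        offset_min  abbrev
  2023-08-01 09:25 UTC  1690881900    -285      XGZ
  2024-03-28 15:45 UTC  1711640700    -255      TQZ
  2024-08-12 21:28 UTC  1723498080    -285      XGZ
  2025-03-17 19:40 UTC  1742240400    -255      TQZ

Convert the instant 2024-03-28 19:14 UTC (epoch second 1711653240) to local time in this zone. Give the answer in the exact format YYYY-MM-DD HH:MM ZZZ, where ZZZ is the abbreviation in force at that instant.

Query: 2024-03-28 19:14 UTC
Rule 2/4 (TQZ, -04:15): 2024-03-28 15:45 UTC ≤ query < 2024-08-12 21:28 UTC
19·60 + 14 - 255 = 899 min
899 = 0·1440 + 899; 899 = 14·60 + 59 → 14:59, same day
→ 2024-03-28 14:59 TQZ

2024-03-28 14:59 TQZ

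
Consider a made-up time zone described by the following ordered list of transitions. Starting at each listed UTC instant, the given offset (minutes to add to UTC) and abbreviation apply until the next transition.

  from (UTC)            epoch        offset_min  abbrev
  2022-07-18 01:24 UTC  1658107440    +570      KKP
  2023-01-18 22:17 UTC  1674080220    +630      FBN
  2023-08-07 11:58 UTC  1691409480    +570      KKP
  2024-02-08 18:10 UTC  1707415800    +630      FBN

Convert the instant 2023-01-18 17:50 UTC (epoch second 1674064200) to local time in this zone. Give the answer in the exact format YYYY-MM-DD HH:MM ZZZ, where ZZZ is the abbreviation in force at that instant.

2023-01-19 03:20 KKP

Query: 2023-01-18 17:50 UTC
Rule 1/4 (KKP, +09:30): 2022-07-18 01:24 UTC ≤ query < 2023-01-18 22:17 UTC
17·60 + 50 + 570 = 1640 min
1640 = 1·1440 + 200; 200 = 3·60 + 20 → 03:20, 2023-01-18 + 1 day = 2023-01-19
→ 2023-01-19 03:20 KKP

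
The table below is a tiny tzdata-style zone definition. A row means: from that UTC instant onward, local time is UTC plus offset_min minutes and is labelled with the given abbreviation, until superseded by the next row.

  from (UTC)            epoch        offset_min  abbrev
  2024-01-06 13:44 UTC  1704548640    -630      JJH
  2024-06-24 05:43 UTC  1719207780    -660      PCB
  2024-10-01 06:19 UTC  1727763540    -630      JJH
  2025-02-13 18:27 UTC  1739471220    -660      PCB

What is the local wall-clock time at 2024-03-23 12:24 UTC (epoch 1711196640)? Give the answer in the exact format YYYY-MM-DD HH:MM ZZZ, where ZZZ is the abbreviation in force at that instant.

Query: 2024-03-23 12:24 UTC
Rule 1/4 (JJH, -10:30): 2024-01-06 13:44 UTC ≤ query < 2024-06-24 05:43 UTC
12·60 + 24 - 630 = 114 min
114 = 0·1440 + 114; 114 = 1·60 + 54 → 01:54, same day
→ 2024-03-23 01:54 JJH

2024-03-23 01:54 JJH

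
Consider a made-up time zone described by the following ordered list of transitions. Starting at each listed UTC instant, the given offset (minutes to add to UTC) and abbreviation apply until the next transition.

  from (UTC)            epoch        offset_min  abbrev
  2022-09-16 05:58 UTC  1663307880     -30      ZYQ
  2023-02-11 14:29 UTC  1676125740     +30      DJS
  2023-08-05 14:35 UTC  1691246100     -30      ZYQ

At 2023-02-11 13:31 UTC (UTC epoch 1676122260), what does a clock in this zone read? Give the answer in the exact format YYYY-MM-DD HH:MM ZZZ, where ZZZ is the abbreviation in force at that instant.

Query: 2023-02-11 13:31 UTC
Rule 1/3 (ZYQ, -00:30): 2022-09-16 05:58 UTC ≤ query < 2023-02-11 14:29 UTC
13·60 + 31 - 30 = 781 min
781 = 0·1440 + 781; 781 = 13·60 + 1 → 13:01, same day
→ 2023-02-11 13:01 ZYQ

2023-02-11 13:01 ZYQ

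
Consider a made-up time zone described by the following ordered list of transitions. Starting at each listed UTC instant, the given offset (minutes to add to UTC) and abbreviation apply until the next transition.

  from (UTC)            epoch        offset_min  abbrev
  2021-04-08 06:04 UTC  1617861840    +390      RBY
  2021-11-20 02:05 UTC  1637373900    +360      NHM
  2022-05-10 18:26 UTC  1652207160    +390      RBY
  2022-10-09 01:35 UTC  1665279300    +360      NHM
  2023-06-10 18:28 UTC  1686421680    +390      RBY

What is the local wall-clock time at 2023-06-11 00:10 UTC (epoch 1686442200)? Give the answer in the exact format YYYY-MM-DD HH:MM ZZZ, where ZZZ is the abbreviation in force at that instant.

2023-06-11 06:40 RBY

Query: 2023-06-11 00:10 UTC
Rule 5/5 (RBY, +06:30): 2023-06-10 18:28 UTC ≤ query < +∞
0·60 + 10 + 390 = 400 min
400 = 0·1440 + 400; 400 = 6·60 + 40 → 06:40, same day
→ 2023-06-11 06:40 RBY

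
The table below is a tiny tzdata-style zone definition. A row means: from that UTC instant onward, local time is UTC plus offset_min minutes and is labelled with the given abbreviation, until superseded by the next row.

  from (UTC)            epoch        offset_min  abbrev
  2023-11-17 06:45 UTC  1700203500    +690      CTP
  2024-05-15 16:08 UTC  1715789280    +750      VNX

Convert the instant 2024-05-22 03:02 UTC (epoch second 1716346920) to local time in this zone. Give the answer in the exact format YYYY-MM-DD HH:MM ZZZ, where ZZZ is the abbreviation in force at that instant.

2024-05-22 15:32 VNX

Query: 2024-05-22 03:02 UTC
Rule 2/2 (VNX, +12:30): 2024-05-15 16:08 UTC ≤ query < +∞
3·60 + 2 + 750 = 932 min
932 = 0·1440 + 932; 932 = 15·60 + 32 → 15:32, same day
→ 2024-05-22 15:32 VNX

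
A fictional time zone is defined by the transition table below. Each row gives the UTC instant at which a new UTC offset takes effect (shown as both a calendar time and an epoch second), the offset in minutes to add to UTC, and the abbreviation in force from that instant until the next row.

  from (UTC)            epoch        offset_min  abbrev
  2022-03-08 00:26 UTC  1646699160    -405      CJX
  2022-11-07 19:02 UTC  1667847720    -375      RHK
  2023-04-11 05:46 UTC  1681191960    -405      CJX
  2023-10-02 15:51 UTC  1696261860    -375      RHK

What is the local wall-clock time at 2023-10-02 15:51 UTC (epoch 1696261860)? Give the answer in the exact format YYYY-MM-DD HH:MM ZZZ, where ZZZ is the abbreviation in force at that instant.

2023-10-02 09:36 RHK

Query: 2023-10-02 15:51 UTC
Rule 4/4 (RHK, -06:15): 2023-10-02 15:51 UTC ≤ query < +∞
15·60 + 51 - 375 = 576 min
576 = 0·1440 + 576; 576 = 9·60 + 36 → 09:36, same day
→ 2023-10-02 09:36 RHK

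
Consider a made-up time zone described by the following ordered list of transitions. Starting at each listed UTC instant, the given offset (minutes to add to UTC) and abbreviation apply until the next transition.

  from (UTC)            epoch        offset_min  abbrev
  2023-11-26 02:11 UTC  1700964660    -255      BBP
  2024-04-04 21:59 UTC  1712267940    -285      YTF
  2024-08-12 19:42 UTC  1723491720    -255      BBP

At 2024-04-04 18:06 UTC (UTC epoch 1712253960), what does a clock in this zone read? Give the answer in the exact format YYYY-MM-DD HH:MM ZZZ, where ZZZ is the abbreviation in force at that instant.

2024-04-04 13:51 BBP

Query: 2024-04-04 18:06 UTC
Rule 1/3 (BBP, -04:15): 2023-11-26 02:11 UTC ≤ query < 2024-04-04 21:59 UTC
18·60 + 6 - 255 = 831 min
831 = 0·1440 + 831; 831 = 13·60 + 51 → 13:51, same day
→ 2024-04-04 13:51 BBP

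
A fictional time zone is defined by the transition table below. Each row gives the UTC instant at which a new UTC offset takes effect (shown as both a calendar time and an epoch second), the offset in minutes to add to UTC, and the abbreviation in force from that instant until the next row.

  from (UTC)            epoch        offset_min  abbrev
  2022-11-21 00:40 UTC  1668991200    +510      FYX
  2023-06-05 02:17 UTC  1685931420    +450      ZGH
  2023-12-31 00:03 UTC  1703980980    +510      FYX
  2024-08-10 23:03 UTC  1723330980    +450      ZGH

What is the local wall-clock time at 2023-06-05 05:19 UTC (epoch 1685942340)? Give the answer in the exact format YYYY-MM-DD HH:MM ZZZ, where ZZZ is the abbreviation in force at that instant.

2023-06-05 12:49 ZGH

Query: 2023-06-05 05:19 UTC
Rule 2/4 (ZGH, +07:30): 2023-06-05 02:17 UTC ≤ query < 2023-12-31 00:03 UTC
5·60 + 19 + 450 = 769 min
769 = 0·1440 + 769; 769 = 12·60 + 49 → 12:49, same day
→ 2023-06-05 12:49 ZGH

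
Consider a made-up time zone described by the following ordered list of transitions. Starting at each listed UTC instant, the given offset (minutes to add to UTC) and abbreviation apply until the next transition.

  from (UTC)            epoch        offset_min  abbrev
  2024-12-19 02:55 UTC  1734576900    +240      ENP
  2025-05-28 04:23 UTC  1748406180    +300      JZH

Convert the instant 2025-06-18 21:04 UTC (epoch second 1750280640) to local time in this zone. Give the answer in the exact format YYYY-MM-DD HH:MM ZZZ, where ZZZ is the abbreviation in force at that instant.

Query: 2025-06-18 21:04 UTC
Rule 2/2 (JZH, +05:00): 2025-05-28 04:23 UTC ≤ query < +∞
21·60 + 4 + 300 = 1564 min
1564 = 1·1440 + 124; 124 = 2·60 + 4 → 02:04, 2025-06-18 + 1 day = 2025-06-19
→ 2025-06-19 02:04 JZH

2025-06-19 02:04 JZH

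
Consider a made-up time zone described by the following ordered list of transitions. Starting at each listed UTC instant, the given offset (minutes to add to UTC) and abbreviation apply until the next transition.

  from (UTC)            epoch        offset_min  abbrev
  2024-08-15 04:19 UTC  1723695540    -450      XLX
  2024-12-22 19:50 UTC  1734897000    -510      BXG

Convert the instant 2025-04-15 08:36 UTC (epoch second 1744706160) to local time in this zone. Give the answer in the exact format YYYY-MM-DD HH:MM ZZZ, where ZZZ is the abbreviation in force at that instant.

2025-04-15 00:06 BXG

Query: 2025-04-15 08:36 UTC
Rule 2/2 (BXG, -08:30): 2024-12-22 19:50 UTC ≤ query < +∞
8·60 + 36 - 510 = 6 min
6 = 0·1440 + 6; 6 = 0·60 + 6 → 00:06, same day
→ 2025-04-15 00:06 BXG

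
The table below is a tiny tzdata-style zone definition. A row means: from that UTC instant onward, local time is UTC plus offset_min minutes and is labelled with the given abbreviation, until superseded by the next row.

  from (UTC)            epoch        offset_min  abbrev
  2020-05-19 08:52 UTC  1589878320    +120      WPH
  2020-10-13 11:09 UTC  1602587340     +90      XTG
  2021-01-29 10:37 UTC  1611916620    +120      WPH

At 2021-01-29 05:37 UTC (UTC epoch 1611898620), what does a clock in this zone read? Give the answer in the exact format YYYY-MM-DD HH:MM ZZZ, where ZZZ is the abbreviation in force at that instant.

Query: 2021-01-29 05:37 UTC
Rule 2/3 (XTG, +01:30): 2020-10-13 11:09 UTC ≤ query < 2021-01-29 10:37 UTC
5·60 + 37 + 90 = 427 min
427 = 0·1440 + 427; 427 = 7·60 + 7 → 07:07, same day
→ 2021-01-29 07:07 XTG

2021-01-29 07:07 XTG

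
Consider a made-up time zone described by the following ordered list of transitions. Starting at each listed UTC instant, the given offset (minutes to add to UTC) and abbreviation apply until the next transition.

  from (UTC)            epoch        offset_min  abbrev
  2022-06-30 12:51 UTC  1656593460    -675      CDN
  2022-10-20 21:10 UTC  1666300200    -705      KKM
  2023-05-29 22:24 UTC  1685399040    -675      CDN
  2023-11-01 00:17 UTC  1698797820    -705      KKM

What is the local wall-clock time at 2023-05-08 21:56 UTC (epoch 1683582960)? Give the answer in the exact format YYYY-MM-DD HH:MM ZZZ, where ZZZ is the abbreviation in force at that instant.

Query: 2023-05-08 21:56 UTC
Rule 2/4 (KKM, -11:45): 2022-10-20 21:10 UTC ≤ query < 2023-05-29 22:24 UTC
21·60 + 56 - 705 = 611 min
611 = 0·1440 + 611; 611 = 10·60 + 11 → 10:11, same day
→ 2023-05-08 10:11 KKM

2023-05-08 10:11 KKM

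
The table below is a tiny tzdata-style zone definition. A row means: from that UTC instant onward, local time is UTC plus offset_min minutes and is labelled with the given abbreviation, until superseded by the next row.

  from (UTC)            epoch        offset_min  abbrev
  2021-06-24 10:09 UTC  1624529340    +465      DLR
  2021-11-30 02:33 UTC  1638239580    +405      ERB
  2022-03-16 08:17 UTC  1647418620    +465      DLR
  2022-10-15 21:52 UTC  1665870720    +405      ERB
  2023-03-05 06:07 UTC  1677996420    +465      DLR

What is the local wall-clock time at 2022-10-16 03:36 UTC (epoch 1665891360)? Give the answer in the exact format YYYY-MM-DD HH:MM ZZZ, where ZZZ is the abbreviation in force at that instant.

2022-10-16 10:21 ERB

Query: 2022-10-16 03:36 UTC
Rule 4/5 (ERB, +06:45): 2022-10-15 21:52 UTC ≤ query < 2023-03-05 06:07 UTC
3·60 + 36 + 405 = 621 min
621 = 0·1440 + 621; 621 = 10·60 + 21 → 10:21, same day
→ 2022-10-16 10:21 ERB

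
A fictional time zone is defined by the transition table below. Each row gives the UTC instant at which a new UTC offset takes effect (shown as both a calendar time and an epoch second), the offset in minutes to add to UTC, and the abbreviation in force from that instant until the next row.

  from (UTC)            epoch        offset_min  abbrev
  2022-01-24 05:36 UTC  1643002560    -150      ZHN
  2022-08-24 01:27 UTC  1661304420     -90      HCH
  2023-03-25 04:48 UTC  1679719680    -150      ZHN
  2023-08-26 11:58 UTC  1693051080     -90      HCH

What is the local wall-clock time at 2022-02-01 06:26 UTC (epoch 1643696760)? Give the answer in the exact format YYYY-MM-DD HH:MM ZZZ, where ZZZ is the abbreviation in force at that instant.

2022-02-01 03:56 ZHN

Query: 2022-02-01 06:26 UTC
Rule 1/4 (ZHN, -02:30): 2022-01-24 05:36 UTC ≤ query < 2022-08-24 01:27 UTC
6·60 + 26 - 150 = 236 min
236 = 0·1440 + 236; 236 = 3·60 + 56 → 03:56, same day
→ 2022-02-01 03:56 ZHN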